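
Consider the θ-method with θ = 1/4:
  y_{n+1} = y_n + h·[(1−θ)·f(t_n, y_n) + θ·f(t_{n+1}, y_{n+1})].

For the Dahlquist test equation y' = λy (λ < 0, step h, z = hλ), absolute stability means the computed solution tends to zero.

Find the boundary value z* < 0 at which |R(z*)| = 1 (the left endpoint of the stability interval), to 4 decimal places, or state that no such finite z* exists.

Set f=λy, z=hλ:
  y_{n+1} = y_n + z·[3/4·y_n + 1/4·y_{n+1}] ⇒ (1 − 1/4z)y_{n+1} = (1 + 3/4z)y_n
  so R(z) = (1 + 3/4z)/(1 − 1/4z).

Need |R(x)|<1, x<0.
x=-1.53: |R|=0.1067
R=−1: 1+3/4x = −1+1/4x ⇒ -1/2x=2 ⇒ x=2/(-1/2)=-4.0000
Confirm numerically:
  x=-2.776: |R|=0.63872 <1
  x=-2.693: |R|=0.60944 <1
  x=-2.536: |R|=0.55202 <1
  x=-1.929: |R|=0.30140 <1
  x=-4.429: |R|=1.10179 >1
  x=-4.274: |R|=1.06623 >1
So |R|<1 on (-4.0000, 0).

z* = -4.0000.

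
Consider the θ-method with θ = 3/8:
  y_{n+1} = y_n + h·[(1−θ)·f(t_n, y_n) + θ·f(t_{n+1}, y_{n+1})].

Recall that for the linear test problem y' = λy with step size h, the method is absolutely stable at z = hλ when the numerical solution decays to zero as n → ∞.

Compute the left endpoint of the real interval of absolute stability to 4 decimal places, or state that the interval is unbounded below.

left endpoint -8.0000.

With y'=λy (z=hλ):
  y_{n+1} = y_n + z·[5/8·y_n + 3/8·y_{n+1}] ⇒ (1 − 3/8z)y_{n+1} = (1 + 5/8z)y_n
  ⇒ R(z) = (1 + 5/8z)/(1 − 3/8z).

Find x<0 with |R(x)|<1.
x=-1.67: |R|=0.0269
R=−1: 1+5/8x = −1+3/8x ⇒ -1/4x=2 ⇒ x=2/(-1/4)=-8.0000
Confirm numerically:
  x=-7.540: |R|=0.96995 <1
  x=-6.316: |R|=0.87502 <1
  x=-5.996: |R|=0.84577 <1
  x=-5.213: |R|=0.76420 <1
  x=-8.575: |R|=1.03410 >1
  x=-8.451: |R|=1.02704 >1
So |R|<1 on (-8.0000, 0).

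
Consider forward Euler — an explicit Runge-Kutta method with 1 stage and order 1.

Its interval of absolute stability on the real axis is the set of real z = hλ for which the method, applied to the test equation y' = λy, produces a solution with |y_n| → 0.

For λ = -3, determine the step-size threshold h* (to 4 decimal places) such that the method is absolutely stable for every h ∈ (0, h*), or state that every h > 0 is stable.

On y'=λy, z=hλ:
  order 1, 1-stage ⇒ R(z)=1+z
  (e.g. R(-0.74)=0.26000, |R|=0.26000)

Boundary: |R(x)|=1, x<0.
x=-0.74: |R|=0.2600
|R(-2.14)|=1.1400 |R(-0.6)|=0.4000 |R(-0.55)|=0.4500
Bisect:
  x_lo=-2.7686 |R|=1.7686  x_hi=-0.2207 |R|=0.7793
  mid=-1.49466 |R|=0.49466 →hi
  mid=-2.13164 |R|=1.13164 →lo
  mid=-1.81315 |R|=0.81315 →hi
  mid=-1.97240 |R|=0.97240 →hi
  mid=-2.05202 |R|=1.05202 →lo
  mid=-2.01221 |R|=1.01221 →lo
  mid=-1.99230 |R|=0.99230 →hi
  mid=-2.00226 |R|=1.00226 →lo
  mid=-1.99728 |R|=0.99728 →hi
  mid=-1.99977 |R|=0.99977 →hi
  ...
  [-2.00008,-1.99992] ⇒ x*=-2.0000
Interval (-2.0000, 0).

(-2.0000,0); λ=-3 ⇒ h* = 0.6667.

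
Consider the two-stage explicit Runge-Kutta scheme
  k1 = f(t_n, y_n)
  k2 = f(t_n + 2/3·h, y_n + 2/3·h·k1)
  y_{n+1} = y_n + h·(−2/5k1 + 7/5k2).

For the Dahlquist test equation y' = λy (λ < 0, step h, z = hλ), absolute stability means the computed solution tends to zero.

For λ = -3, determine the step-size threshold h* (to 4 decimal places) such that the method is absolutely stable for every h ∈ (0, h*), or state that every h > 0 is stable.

(-1.0714,0); λ=-3 ⇒ h* = (15/14)/3 = 0.3571.

Test eqn y'=λy, z=hλ:
  k1=λy_n ⇒ h·k1=z·y_n;  k2=λ(1+2/3z)y_n ⇒ h·k2=z(1+2/3z)y_n
  y_{n+1}/y_n = 1 − 2/5z + 7/5z(1+2/3z) = 1 + z + 14/15z²
  R(z) = 1 + z + 14/15z².

Boundary: |R(x)|=1, x<0.
x=-0.38: |R|=0.7548
R=1: x+14/15x²=0 ⇒ x=−15/14=-1.0714; min R=1−1/(4·14/15)=0.7321>−1
Confirm numerically:
  x=-0.954: |R|=0.89544 <1
  x=-0.798: |R|=0.79635 <1
  x=-0.741: |R|=0.77148 <1
  x=-0.610: |R|=0.73729 <1
  x=-1.568: |R|=1.72672 >1
  x=-1.129: |R|=1.06066 >1
  x=-1.125: |R|=1.05625 >1
Interval (-1.0714, 0).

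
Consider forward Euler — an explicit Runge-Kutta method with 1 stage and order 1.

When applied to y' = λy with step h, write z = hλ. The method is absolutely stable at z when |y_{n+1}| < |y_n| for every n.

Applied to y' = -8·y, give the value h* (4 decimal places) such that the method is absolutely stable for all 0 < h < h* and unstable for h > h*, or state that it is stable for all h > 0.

With y'=λy (z=hλ):
  order 1, 1-stage ⇒ R(z)=1+z
  (e.g. R(-1.21)=-0.21000, |R|=0.21000)

Boundary: |R(x)|=1, x<0.
x=-1.21: |R|=0.2100
|R(-2.08)|=1.0800 |R(-1.88)|=0.8800 |R(-0.54)|=0.4600
Bisect:
  x_lo=-2.4657 |R|=1.4657  x_hi=-0.3389 |R|=0.6611
  mid=-1.40234 |R|=0.40234 →hi
  mid=-1.93404 |R|=0.93404 →hi
  mid=-2.19988 |R|=1.19988 →lo
  mid=-2.06696 |R|=1.06696 →lo
  mid=-2.00050 |R|=1.00050 →lo
  mid=-1.96727 |R|=0.96727 →hi
  mid=-1.98388 |R|=0.98388 →hi
  ...
  [-2.00011,-1.99998] ⇒ x*=-2.0000
Stable set (-2.0000, 0).

(-2.0000,0); λ=-8 ⇒ h* = 0.2500.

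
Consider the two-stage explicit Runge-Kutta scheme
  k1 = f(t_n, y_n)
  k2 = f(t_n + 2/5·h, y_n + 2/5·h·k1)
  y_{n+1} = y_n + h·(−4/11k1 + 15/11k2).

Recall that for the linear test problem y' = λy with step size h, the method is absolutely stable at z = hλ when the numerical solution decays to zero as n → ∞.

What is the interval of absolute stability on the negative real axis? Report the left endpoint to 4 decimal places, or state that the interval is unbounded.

Test eqn y'=λy, z=hλ:
  k1=λy_n ⇒ h·k1=z·y_n;  k2=λ(1+2/5z)y_n ⇒ h·k2=z(1+2/5z)y_n
  y_{n+1}/y_n = 1 − 4/11z + 15/11z(1+2/5z) = 1 + z + 6/11z²
  Hence R(z) = 1 + z + 6/11z².

Solve |R(x)|<1 on ℝ⁻.
x=-1.62: |R|=0.8115
R=1: x+6/11x²=0 ⇒ x=−11/6=-1.8333; min R=1−1/(4·6/11)=0.5417>−1
Confirm numerically:
  x=-1.632: |R|=0.82078 <1
  x=-1.604: |R|=0.79935 <1
  x=-1.242: |R|=0.59940 <1
  x=-2.008: |R|=1.19131 >1
  x=-1.886: |R|=1.05418 >1
So |R|<1 on (-1.8333, 0).

(-1.8333, 0).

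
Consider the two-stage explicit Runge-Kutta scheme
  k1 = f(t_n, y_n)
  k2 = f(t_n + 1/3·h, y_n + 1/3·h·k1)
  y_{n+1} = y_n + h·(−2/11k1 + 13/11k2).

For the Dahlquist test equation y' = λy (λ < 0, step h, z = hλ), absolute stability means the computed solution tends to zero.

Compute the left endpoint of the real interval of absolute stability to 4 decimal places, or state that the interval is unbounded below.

left endpoint -2.5385.

With y'=λy (z=hλ):
  k1=λy_n ⇒ h·k1=z·y_n;  k2=λ(1+1/3z)y_n ⇒ h·k2=z(1+1/3z)y_n
  y_{n+1}/y_n = 1 − 2/11z + 13/11z(1+1/3z) = 1 + z + 13/33z²
  R(z) = 1 + z + 13/33z².

Need |R(x)|<1, x<0.
x=-0.81: |R|=0.4485
R=1: x+13/33x²=0 ⇒ x=−33/13=-2.5385; min R=1−1/(4·13/33)=0.3654>−1
Confirm numerically:
  x=-2.508: |R|=0.96990 <1
  x=-2.096: |R|=0.63466 <1
  x=-1.932: |R|=0.53843 <1
  x=-1.177: |R|=0.36874 <1
  x=-2.669: |R|=1.13725 >1
  x=-2.643: |R|=1.10884 >1
So |R|<1 on (-2.5385, 0).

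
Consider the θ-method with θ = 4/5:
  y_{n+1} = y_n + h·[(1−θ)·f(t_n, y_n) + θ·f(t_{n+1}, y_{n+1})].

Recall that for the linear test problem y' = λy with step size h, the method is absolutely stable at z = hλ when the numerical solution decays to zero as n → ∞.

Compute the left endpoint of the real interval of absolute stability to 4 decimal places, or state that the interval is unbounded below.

Set f=λy, z=hλ:
  y_{n+1} = y_n + z·[1/5·y_n + 4/5·y_{n+1}] ⇒ (1 − 4/5z)y_{n+1} = (1 + 1/5z)y_n
  Hence R(z) = (1 + 1/5z)/(1 − 4/5z).

Need |R(x)|<1, x<0.
x=-1.32: |R|=0.3580
x=-2: |R|=0.2308
x=-10: |R|=0.1111
x=-100: |R|=0.2346
θ=4/5≥1/2 ⇒ |1+1/5x|<|1−4/5x| ∀x<0 ⇒ interval (−∞,0).

unbounded; (−∞, 0).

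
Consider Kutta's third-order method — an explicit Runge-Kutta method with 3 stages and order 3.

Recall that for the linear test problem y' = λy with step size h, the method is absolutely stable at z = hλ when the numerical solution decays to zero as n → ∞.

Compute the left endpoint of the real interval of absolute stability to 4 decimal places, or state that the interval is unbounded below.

left endpoint -2.5127.

On y'=λy, z=hλ:
  order 3, 3-stage ⇒ R(z)=1+z+z^2/2+z^3/6
  (e.g. R(-1)=0.33333, |R|=0.33333)

Need |R(x)|<1, x<0.
x=-1: |R|=0.3333
|R(-1.4)|=0.1227 |R(-1.34)|=0.1568 |R(-1.22)|=0.2216
Bisect:
  x_lo=-3.0800 |R|=2.2066  x_hi=-0.3619 |R|=0.6957
  mid=-1.72099 |R|=0.08963 →hi
  mid=-2.40051 |R|=0.82476 →hi
  mid=-2.74027 |R|=1.41522 →lo
  mid=-2.57039 |R|=1.09733 →lo
  mid=-2.48545 |R|=0.95569 →hi
  mid=-2.52792 |R|=1.02513 →lo
  mid=-2.50669 |R|=0.99007 →hi
  ...
  [-2.51283,-2.51266] ⇒ x*=-2.5127
Interval (-2.5127, 0).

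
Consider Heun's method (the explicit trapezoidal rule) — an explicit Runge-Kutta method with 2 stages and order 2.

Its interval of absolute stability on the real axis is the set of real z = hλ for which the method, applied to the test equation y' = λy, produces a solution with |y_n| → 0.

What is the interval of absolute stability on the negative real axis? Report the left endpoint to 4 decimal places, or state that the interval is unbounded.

z∈(-2.0000,0).

On y'=λy, z=hλ:
  order 2, 2-stage ⇒ R(z)=1+z+z^2/2
  (e.g. R(-0.99)=0.50005, |R|=0.50005)

Need |R(x)|<1, x<0.
x=-0.99: |R|=0.5000
|R(-1.65)|=0.7112 |R(-1.22)|=0.5242 |R(-1.04)|=0.5008
Bisect:
  x_lo=-2.8426 |R|=2.1976  x_hi=-0.2966 |R|=0.7474
  mid=-1.56960 |R|=0.66222 →hi
  mid=-2.20611 |R|=1.22735 →lo
  mid=-1.88785 |R|=0.89414 →hi
  mid=-2.04698 |R|=1.04808 →lo
  mid=-1.96742 |R|=0.96795 →hi
  mid=-2.00720 |R|=1.00722 →lo
  mid=-1.98731 |R|=0.98739 →hi
  mid=-1.99725 |R|=0.99726 →hi
  ...
  [-2.00005,-1.99989] ⇒ x*=-2.0000
So |R|<1 on (-2.0000, 0).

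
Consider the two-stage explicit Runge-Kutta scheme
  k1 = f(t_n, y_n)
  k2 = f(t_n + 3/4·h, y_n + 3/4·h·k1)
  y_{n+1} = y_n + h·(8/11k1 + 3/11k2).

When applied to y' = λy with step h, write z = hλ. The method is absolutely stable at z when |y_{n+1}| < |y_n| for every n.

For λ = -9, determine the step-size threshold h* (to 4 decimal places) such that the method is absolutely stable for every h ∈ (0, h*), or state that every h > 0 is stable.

Set f=λy, z=hλ:
  k1=λy_n ⇒ h·k1=z·y_n;  k2=λ(1+3/4z)y_n ⇒ h·k2=z(1+3/4z)y_n
  y_{n+1}/y_n = 1 + 8/11z + 3/11z(1+3/4z) = 1 + z + 9/44z²
  R(z) = 1 + z + 9/44z².

Need |R(x)|<1, x<0.
x=-0.68: |R|=0.4146
R=1: x+9/44x²=0 ⇒ x=−44/9=-4.8889; min R=1−1/(4·9/44)=-0.2222>−1
Confirm numerically:
  x=-2.930: |R|=0.17400 <1
  x=-2.691: |R|=0.20979 <1
  x=-2.686: |R|=0.21029 <1
  x=-5.408: |R|=1.57423 >1
  x=-5.065: |R|=1.18246 >1
So |R|<1 on (-4.8889, 0).

(-4.8889,0); λ=-9 ⇒ h* = (44/9)/9 = 0.5432.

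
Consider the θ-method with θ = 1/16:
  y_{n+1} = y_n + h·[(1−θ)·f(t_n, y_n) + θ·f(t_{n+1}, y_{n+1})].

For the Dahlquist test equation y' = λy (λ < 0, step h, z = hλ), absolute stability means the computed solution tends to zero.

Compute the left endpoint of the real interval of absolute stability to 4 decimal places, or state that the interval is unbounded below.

With y'=λy (z=hλ):
  y_{n+1} = y_n + z·[15/16·y_n + 1/16·y_{n+1}] ⇒ (1 − 1/16z)y_{n+1} = (1 + 15/16z)y_n
  R(z) = (1 + 15/16z)/(1 − 1/16z).

Boundary: |R(x)|=1, x<0.
x=-0.88: |R|=0.1659
R=−1: 1+15/16x = −1+1/16x ⇒ -7/8x=2 ⇒ x=2/(-7/8)=-2.2857
Confirm numerically:
  x=-2.185: |R|=0.92246 <1
  x=-1.277: |R|=0.18261 <1
  x=-1.044: |R|=0.01995 <1
  x=-1.000: |R|=0.05882 <1
  x=-2.513: |R|=1.17188 >1
  x=-2.378: |R|=1.07030 >1
Interval (-2.2857, 0).

left endpoint -2.2857.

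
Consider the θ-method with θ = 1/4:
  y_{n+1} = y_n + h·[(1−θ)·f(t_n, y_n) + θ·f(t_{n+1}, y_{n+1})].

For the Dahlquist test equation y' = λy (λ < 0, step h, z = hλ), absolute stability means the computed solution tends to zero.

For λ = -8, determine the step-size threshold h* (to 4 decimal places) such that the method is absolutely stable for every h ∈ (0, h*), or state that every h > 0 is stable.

With y'=λy (z=hλ):
  y_{n+1} = y_n + z·[3/4·y_n + 1/4·y_{n+1}] ⇒ (1 − 1/4z)y_{n+1} = (1 + 3/4z)y_n
  Hence R(z) = (1 + 3/4z)/(1 − 1/4z).

Need |R(x)|<1, x<0.
x=-0.83: |R|=0.3126
R=−1: 1+3/4x = −1+1/4x ⇒ -1/2x=2 ⇒ x=2/(-1/2)=-4.0000
Confirm numerically:
  x=-3.009: |R|=0.71722 <1
  x=-3.006: |R|=0.71624 <1
  x=-1.981: |R|=0.32486 <1
  x=-4.347: |R|=1.08314 >1
  x=-4.187: |R|=1.04568 >1
  x=-4.098: |R|=1.02420 >1
Interval (-4.0000, 0).

(-4.0000,0); λ=-8 ⇒ h* = (4)/8 = 0.5000.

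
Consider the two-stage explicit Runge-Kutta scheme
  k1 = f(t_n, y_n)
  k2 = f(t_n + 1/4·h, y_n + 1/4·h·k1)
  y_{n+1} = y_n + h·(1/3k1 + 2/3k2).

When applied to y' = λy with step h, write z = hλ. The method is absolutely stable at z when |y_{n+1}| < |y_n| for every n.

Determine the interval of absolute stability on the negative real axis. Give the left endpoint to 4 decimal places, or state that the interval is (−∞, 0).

With y'=λy (z=hλ):
  k1=λy_n ⇒ h·k1=z·y_n;  k2=λ(1+1/4z)y_n ⇒ h·k2=z(1+1/4z)y_n
  y_{n+1}/y_n = 1 + 1/3z + 2/3z(1+1/4z) = 1 + z + 1/6z²
  R(z) = 1 + z + 1/6z².

Need |R(x)|<1, x<0.
x=-0.71: |R|=0.3740
R=1: x+1/6x²=0 ⇒ x=−6=-6.0000; min R=1−1/(4·1/6)=-0.5000>−1
Confirm numerically:
  x=-4.867: |R|=0.08095 <1
  x=-4.587: |R|=0.08024 <1
  x=-4.338: |R|=0.20163 <1
  x=-3.410: |R|=0.47198 <1
  x=-6.504: |R|=1.54634 >1
  x=-6.386: |R|=1.41083 >1
Interval (-6.0000, 0).

(-6.0000, 0).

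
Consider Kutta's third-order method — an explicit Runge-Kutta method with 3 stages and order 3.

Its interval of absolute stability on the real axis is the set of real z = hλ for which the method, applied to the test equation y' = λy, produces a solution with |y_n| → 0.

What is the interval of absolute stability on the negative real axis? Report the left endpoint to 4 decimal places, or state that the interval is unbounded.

With y'=λy (z=hλ):
  order 3, 3-stage ⇒ R(z)=1+z+z^2/2+z^3/6
  (e.g. R(-1.13)=0.26797, |R|=0.26797)

Solve |R(x)|<1 on ℝ⁻.
x=-1.13: |R|=0.2680
|R(-2.49)|=0.9630 |R(-2.15)|=0.4951
Bisect:
  x_lo=-2.9836 |R|=1.9592  x_hi=-0.3362 |R|=0.7140
  mid=-1.65990 |R|=0.04451 →hi
  mid=-2.32174 |R|=0.71238 →hi
  mid=-2.65265 |R|=1.24529 →lo
  mid=-2.48719 |R|=0.95848 →hi
  mid=-2.56992 |R|=1.09651 →lo
  mid=-2.52856 |R|=1.02619 →lo
  mid=-2.50788 |R|=0.99201 →hi
  mid=-2.51822 |R|=1.00902 →lo
  mid=-2.51305 |R|=1.00049 →lo
  mid=-2.51046 |R|=0.99625 →hi
  ...
  [-2.51288,-2.51272] ⇒ x*=-2.5127
Stable set (-2.5127, 0).

(-2.5127, 0).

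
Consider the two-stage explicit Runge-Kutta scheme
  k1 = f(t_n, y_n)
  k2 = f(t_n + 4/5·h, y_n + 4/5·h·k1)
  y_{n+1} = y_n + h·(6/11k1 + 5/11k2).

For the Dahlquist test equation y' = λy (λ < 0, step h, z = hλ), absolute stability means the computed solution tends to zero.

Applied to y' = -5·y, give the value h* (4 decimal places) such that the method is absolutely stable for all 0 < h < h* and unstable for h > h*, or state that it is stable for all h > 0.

Set f=λy, z=hλ:
  k1=λy_n ⇒ h·k1=z·y_n;  k2=λ(1+4/5z)y_n ⇒ h·k2=z(1+4/5z)y_n
  y_{n+1}/y_n = 1 + 6/11z + 5/11z(1+4/5z) = 1 + z + 4/11z²
  R(z) = 1 + z + 4/11z².

Need |R(x)|<1, x<0.
x=-0.73: |R|=0.4638
R=1: x+4/11x²=0 ⇒ x=−11/4=-2.7500; min R=1−1/(4·4/11)=0.3125>−1
Confirm numerically:
  x=-1.946: |R|=0.43106 <1
  x=-1.772: |R|=0.36981 <1
  x=-1.727: |R|=0.35756 <1
  x=-1.283: |R|=0.31558 <1
  x=-3.318: |R|=1.68532 >1
  x=-3.203: |R|=1.52762 >1
So |R|<1 on (-2.7500, 0).

(-2.7500,0); λ=-5 ⇒ h* = (11/4)/5 = 0.5500.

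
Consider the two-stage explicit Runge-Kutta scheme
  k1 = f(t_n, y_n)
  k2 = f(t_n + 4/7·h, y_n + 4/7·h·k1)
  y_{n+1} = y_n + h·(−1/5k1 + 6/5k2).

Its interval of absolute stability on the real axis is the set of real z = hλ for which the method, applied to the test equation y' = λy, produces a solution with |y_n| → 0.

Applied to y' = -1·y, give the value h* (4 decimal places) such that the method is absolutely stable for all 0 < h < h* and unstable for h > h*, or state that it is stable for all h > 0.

Test eqn y'=λy, z=hλ:
  k1=λy_n ⇒ h·k1=z·y_n;  k2=λ(1+4/7z)y_n ⇒ h·k2=z(1+4/7z)y_n
  y_{n+1}/y_n = 1 − 1/5z + 6/5z(1+4/7z) = 1 + z + 24/35z²
  ⇒ R(z) = 1 + z + 24/35z².

Solve |R(x)|<1 on ℝ⁻.
x=-0.46: |R|=0.6851
R=1: x+24/35x²=0 ⇒ x=−35/24=-1.4583; min R=1−1/(4·24/35)=0.6354>−1
Confirm numerically:
  x=-1.176: |R|=0.77233 <1
  x=-0.902: |R|=0.65590 <1
  x=-0.858: |R|=0.64680 <1
  x=-0.672: |R|=0.63766 <1
  x=-2.035: |R|=1.80470 >1
  x=-1.865: |R|=1.52007 >1
  x=-1.763: |R|=1.36832 >1
So |R|<1 on (-1.4583, 0).

(-1.4583,0); λ=-1 ⇒ h* = (35/24)/1 = 1.4583.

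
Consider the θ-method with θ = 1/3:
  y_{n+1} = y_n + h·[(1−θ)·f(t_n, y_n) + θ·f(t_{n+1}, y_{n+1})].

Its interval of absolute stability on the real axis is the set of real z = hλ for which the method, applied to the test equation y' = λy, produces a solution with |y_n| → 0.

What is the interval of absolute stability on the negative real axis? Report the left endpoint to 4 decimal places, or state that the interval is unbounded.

With y'=λy (z=hλ):
  y_{n+1} = y_n + z·[2/3·y_n + 1/3·y_{n+1}] ⇒ (1 − 1/3z)y_{n+1} = (1 + 2/3z)y_n
  R(z) = (1 + 2/3z)/(1 − 1/3z).

Solve |R(x)|<1 on ℝ⁻.
x=-1.72: |R|=0.0932
R=−1: 1+2/3x = −1+1/3x ⇒ -1/3x=2 ⇒ x=2/(-1/3)=-6.0000
Confirm numerically:
  x=-5.364: |R|=0.92396 <1
  x=-4.625: |R|=0.81967 <1
  x=-3.515: |R|=0.61857 <1
  x=-2.922: |R|=0.48024 <1
  x=-6.438: |R|=1.04641 >1
  x=-6.212: |R|=1.02301 >1
  x=-6.101: |R|=1.01110 >1
So |R|<1 on (-6.0000, 0).

(-6.0000, 0).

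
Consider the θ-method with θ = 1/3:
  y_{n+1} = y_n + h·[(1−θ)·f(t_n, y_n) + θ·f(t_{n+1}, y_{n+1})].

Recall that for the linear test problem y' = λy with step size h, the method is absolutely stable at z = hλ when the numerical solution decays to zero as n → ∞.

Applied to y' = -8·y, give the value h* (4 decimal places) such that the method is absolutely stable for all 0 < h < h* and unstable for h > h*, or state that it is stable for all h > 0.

(-6.0000,0); λ=-8 ⇒ h* = (6)/8 = 0.7500.

With y'=λy (z=hλ):
  y_{n+1} = y_n + z·[2/3·y_n + 1/3·y_{n+1}] ⇒ (1 − 1/3z)y_{n+1} = (1 + 2/3z)y_n
  Hence R(z) = (1 + 2/3z)/(1 − 1/3z).

Find x<0 with |R(x)|<1.
x=-0.68: |R|=0.4457
R=−1: 1+2/3x = −1+1/3x ⇒ -1/3x=2 ⇒ x=2/(-1/3)=-6.0000
Confirm numerically:
  x=-5.179: |R|=0.89962 <1
  x=-4.923: |R|=0.86407 <1
  x=-4.483: |R|=0.79727 <1
  x=-3.269: |R|=0.56436 <1
  x=-6.387: |R|=1.04123 >1
  x=-6.286: |R|=1.03080 >1
  x=-6.051: |R|=1.00563 >1
Stable set (-6.0000, 0).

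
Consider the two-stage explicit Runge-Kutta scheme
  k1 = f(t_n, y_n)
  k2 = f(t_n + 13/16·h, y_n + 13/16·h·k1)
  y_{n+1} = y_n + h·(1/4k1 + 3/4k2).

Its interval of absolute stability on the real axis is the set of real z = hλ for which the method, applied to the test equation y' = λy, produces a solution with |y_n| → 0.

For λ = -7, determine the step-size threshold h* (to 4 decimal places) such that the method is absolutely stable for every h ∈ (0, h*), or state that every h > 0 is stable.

On y'=λy, z=hλ:
  k1=λy_n ⇒ h·k1=z·y_n;  k2=λ(1+13/16z)y_n ⇒ h·k2=z(1+13/16z)y_n
  y_{n+1}/y_n = 1 + 1/4z + 3/4z(1+13/16z) = 1 + z + 39/64z²
  ⇒ R(z) = 1 + z + 39/64z².

Need |R(x)|<1, x<0.
x=-1.61: |R|=0.9696
R=1: x+39/64x²=0 ⇒ x=−64/39=-1.6410; min R=1−1/(4·39/64)=0.5897>−1
Confirm numerically:
  x=-1.174: |R|=0.66589 <1
  x=-1.150: |R|=0.65590 <1
  x=-1.086: |R|=0.63269 <1
  x=-1.979: |R|=1.40758 >1
  x=-1.842: |R|=1.22559 >1
  x=-1.757: |R|=1.12417 >1
Stable set (-1.6410, 0).

(-1.6410,0); λ=-7 ⇒ h* = (64/39)/7 = 0.2344.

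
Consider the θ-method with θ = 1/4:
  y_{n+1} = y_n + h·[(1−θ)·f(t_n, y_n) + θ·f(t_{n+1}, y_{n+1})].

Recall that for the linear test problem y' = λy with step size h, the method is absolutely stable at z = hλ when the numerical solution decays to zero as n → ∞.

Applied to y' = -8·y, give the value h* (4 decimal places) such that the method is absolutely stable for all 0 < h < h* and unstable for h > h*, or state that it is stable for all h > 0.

(-4.0000,0); λ=-8 ⇒ h* = (4)/8 = 0.5000.

Test eqn y'=λy, z=hλ:
  y_{n+1} = y_n + z·[3/4·y_n + 1/4·y_{n+1}] ⇒ (1 − 1/4z)y_{n+1} = (1 + 3/4z)y_n
  ⇒ R(z) = (1 + 3/4z)/(1 − 1/4z).

Find x<0 with |R(x)|<1.
x=-1.41: |R|=0.0425
R=−1: 1+3/4x = −1+1/4x ⇒ -1/2x=2 ⇒ x=2/(-1/2)=-4.0000
Confirm numerically:
  x=-3.484: |R|=0.86211 <1
  x=-3.346: |R|=0.82194 <1
  x=-2.670: |R|=0.60120 <1
  x=-4.246: |R|=1.05967 >1
  x=-4.193: |R|=1.04711 >1
  x=-4.052: |R|=1.01292 >1
So |R|<1 on (-4.0000, 0).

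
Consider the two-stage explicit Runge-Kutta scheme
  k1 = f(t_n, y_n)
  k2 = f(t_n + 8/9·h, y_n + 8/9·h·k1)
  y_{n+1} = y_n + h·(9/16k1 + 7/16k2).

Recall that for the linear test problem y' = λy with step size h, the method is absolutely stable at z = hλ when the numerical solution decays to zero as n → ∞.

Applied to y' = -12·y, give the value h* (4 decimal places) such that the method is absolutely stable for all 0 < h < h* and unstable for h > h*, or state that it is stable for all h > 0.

(-2.5714,0); λ=-12 ⇒ h* = (18/7)/12 = 0.2143.

With y'=λy (z=hλ):
  k1=λy_n ⇒ h·k1=z·y_n;  k2=λ(1+8/9z)y_n ⇒ h·k2=z(1+8/9z)y_n
  y_{n+1}/y_n = 1 + 9/16z + 7/16z(1+8/9z) = 1 + z + 7/18z²
  so R(z) = 1 + z + 7/18z².

Find x<0 with |R(x)|<1.
x=-0.79: |R|=0.4527
R=1: x+7/18x²=0 ⇒ x=−18/7=-2.5714; min R=1−1/(4·7/18)=0.3571>−1
Confirm numerically:
  x=-2.124: |R|=0.63042 <1
  x=-2.035: |R|=0.57548 <1
  x=-1.183: |R|=0.36125 <1
  x=-2.768: |R|=1.21160 >1
  x=-2.721: |R|=1.15827 >1
Interval (-2.5714, 0).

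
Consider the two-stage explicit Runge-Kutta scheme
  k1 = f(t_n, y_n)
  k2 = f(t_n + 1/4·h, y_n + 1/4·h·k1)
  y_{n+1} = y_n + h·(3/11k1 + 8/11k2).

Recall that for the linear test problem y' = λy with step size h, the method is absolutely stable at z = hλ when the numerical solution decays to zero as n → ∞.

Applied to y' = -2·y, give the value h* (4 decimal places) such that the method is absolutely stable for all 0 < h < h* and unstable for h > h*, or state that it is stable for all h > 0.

(-5.5000,0); λ=-2 ⇒ h* = (11/2)/2 = 2.7500.

Test eqn y'=λy, z=hλ:
  k1=λy_n ⇒ h·k1=z·y_n;  k2=λ(1+1/4z)y_n ⇒ h·k2=z(1+1/4z)y_n
  y_{n+1}/y_n = 1 + 3/11z + 8/11z(1+1/4z) = 1 + z + 2/11z²
  so R(z) = 1 + z + 2/11z².

Need |R(x)|<1, x<0.
x=-0.88: |R|=0.2608
R=1: x+2/11x²=0 ⇒ x=−11/2=-5.5000; min R=1−1/(4·2/11)=-0.3750>−1
Confirm numerically:
  x=-4.917: |R|=0.47880 <1
  x=-4.891: |R|=0.45843 <1
  x=-4.065: |R|=0.06060 <1
  x=-2.443: |R|=0.35786 <1
  x=-5.929: |R|=1.46246 >1
  x=-5.568: |R|=1.06884 >1
Stable set (-5.5000, 0).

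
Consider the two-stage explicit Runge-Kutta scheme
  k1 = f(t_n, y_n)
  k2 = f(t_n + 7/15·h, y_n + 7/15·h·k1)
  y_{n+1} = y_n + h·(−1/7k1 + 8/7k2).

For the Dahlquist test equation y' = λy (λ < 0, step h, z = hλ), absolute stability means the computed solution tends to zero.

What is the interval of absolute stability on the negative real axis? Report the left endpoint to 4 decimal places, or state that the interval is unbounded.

On y'=λy, z=hλ:
  k1=λy_n ⇒ h·k1=z·y_n;  k2=λ(1+7/15z)y_n ⇒ h·k2=z(1+7/15z)y_n
  y_{n+1}/y_n = 1 − 1/7z + 8/7z(1+7/15z) = 1 + z + 8/15z²
  ⇒ R(z) = 1 + z + 8/15z².

Find x<0 with |R(x)|<1.
x=-1.19: |R|=0.5653
R=1: x+8/15x²=0 ⇒ x=−15/8=-1.8750; min R=1−1/(4·8/15)=0.5312>−1
Confirm numerically:
  x=-1.666: |R|=0.81430 <1
  x=-1.442: |R|=0.66699 <1
  x=-1.314: |R|=0.60685 <1
  x=-0.871: |R|=0.53361 <1
  x=-2.472: |R|=1.78708 >1
  x=-2.047: |R|=1.18778 >1
Stable set (-1.8750, 0).

z∈(-1.8750,0).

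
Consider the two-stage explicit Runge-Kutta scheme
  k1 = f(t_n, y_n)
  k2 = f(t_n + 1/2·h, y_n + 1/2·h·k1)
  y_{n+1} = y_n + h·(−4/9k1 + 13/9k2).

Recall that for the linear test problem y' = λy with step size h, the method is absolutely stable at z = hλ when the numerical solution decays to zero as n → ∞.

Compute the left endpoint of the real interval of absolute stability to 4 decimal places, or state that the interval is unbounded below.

z* = -1.3846.

With y'=λy (z=hλ):
  k1=λy_n ⇒ h·k1=z·y_n;  k2=λ(1+1/2z)y_n ⇒ h·k2=z(1+1/2z)y_n
  y_{n+1}/y_n = 1 − 4/9z + 13/9z(1+1/2z) = 1 + z + 13/18z²
  ⇒ R(z) = 1 + z + 13/18z².

Need |R(x)|<1, x<0.
x=-1.49: |R|=1.1134
R=1: x+13/18x²=0 ⇒ x=−18/13=-1.3846; min R=1−1/(4·13/18)=0.6538>−1
Confirm numerically:
  x=-1.214: |R|=0.85041 <1
  x=-0.658: |R|=0.65470 <1
  x=-0.561: |R|=0.66630 <1
  x=-1.910: |R|=1.72474 >1
  x=-1.794: |R|=1.53043 >1
  x=-1.719: |R|=1.41514 >1
Interval (-1.3846, 0).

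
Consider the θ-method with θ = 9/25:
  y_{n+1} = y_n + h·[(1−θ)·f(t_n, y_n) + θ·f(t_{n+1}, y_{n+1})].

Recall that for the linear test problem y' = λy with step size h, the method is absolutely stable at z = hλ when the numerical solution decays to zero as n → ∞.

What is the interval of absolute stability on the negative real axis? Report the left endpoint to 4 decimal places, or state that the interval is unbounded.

(-7.1429, 0).

Set f=λy, z=hλ:
  y_{n+1} = y_n + z·[16/25·y_n + 9/25·y_{n+1}] ⇒ (1 − 9/25z)y_{n+1} = (1 + 16/25z)y_n
  Hence R(z) = (1 + 16/25z)/(1 − 9/25z).

Boundary: |R(x)|=1, x<0.
x=-1.11: |R|=0.2069
R=−1: 1+16/25x = −1+9/25x ⇒ -7/25x=2 ⇒ x=2/(-7/25)=-7.1429
Confirm numerically:
  x=-4.962: |R|=0.78084 <1
  x=-3.991: |R|=0.63783 <1
  x=-3.936: |R|=0.62849 <1
  x=-7.740: |R|=1.04416 >1
  x=-7.199: |R|=1.00438 >1
Stable set (-7.1429, 0).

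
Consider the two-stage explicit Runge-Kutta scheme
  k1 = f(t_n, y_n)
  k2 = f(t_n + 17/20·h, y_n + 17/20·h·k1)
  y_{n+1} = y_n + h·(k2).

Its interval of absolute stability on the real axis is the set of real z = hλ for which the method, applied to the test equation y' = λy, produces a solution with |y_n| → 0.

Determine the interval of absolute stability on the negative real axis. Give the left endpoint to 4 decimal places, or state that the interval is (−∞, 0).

(-1.1765, 0).

On y'=λy, z=hλ:
  k1=λy_n ⇒ h·k1=z·y_n;  k2=λ(1+17/20z)y_n ⇒ h·k2=z(1+17/20z)y_n
  y_{n+1}/y_n = 1 + z(1+17/20z) = 1 + z + 17/20z²
  so R(z) = 1 + z + 17/20z².

Find x<0 with |R(x)|<1.
x=-0.34: |R|=0.7583
R=1: x+17/20x²=0 ⇒ x=−20/17=-1.1765; min R=1−1/(4·17/20)=0.7059>−1
Confirm numerically:
  x=-1.094: |R|=0.92331 <1
  x=-0.683: |R|=0.71352 <1
  x=-0.618: |R|=0.70664 <1
  x=-1.653: |R|=1.66955 >1
  x=-1.547: |R|=1.48723 >1
So |R|<1 on (-1.1765, 0).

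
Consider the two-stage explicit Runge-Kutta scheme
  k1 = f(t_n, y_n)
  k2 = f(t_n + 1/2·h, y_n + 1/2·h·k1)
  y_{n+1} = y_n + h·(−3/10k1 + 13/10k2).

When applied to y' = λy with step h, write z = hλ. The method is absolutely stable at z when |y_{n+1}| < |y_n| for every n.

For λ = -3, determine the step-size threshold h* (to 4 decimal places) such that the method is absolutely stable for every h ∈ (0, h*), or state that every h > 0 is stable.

Set f=λy, z=hλ:
  k1=λy_n ⇒ h·k1=z·y_n;  k2=λ(1+1/2z)y_n ⇒ h·k2=z(1+1/2z)y_n
  y_{n+1}/y_n = 1 − 3/10z + 13/10z(1+1/2z) = 1 + z + 13/20z²
  Hence R(z) = 1 + z + 13/20z².

Find x<0 with |R(x)|<1.
x=-1.03: |R|=0.6596
R=1: x+13/20x²=0 ⇒ x=−20/13=-1.5385; min R=1−1/(4·13/20)=0.6154>−1
Confirm numerically:
  x=-1.170: |R|=0.71978 <1
  x=-1.113: |R|=0.69220 <1
  x=-1.058: |R|=0.66959 <1
  x=-2.010: |R|=1.61606 >1
  x=-1.967: |R|=1.54791 >1
  x=-1.596: |R|=1.05969 >1
So |R|<1 on (-1.5385, 0).

(-1.5385,0); λ=-3 ⇒ h* = (20/13)/3 = 0.5128.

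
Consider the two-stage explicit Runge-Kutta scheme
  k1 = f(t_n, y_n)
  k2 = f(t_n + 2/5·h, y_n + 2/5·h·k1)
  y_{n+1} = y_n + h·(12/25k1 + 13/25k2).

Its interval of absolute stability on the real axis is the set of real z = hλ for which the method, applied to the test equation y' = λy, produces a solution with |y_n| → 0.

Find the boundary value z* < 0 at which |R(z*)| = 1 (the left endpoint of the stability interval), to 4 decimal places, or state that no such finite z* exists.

With y'=λy (z=hλ):
  k1=λy_n ⇒ h·k1=z·y_n;  k2=λ(1+2/5z)y_n ⇒ h·k2=z(1+2/5z)y_n
  y_{n+1}/y_n = 1 + 12/25z + 13/25z(1+2/5z) = 1 + z + 26/125z²
  Hence R(z) = 1 + z + 26/125z².

Boundary: |R(x)|=1, x<0.
x=-0.46: |R|=0.5840
R=1: x+26/125x²=0 ⇒ x=−125/26=-4.8077; min R=1−1/(4·26/125)=-0.2019>−1
Confirm numerically:
  x=-3.643: |R|=0.11746 <1
  x=-3.316: |R|=0.02886 <1
  x=-2.412: |R|=0.20191 <1
  x=-5.264: |R|=1.49962 >1
  x=-5.028: |R|=1.23040 >1
Interval (-4.8077, 0).

left endpoint -4.8077.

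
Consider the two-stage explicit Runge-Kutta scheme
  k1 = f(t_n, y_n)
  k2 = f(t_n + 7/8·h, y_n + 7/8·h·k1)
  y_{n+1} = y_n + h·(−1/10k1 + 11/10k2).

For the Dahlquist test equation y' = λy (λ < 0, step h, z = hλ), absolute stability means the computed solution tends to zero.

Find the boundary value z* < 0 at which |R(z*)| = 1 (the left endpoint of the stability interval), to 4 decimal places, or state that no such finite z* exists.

z* = -1.0390.

Set f=λy, z=hλ:
  k1=λy_n ⇒ h·k1=z·y_n;  k2=λ(1+7/8z)y_n ⇒ h·k2=z(1+7/8z)y_n
  y_{n+1}/y_n = 1 − 1/10z + 11/10z(1+7/8z) = 1 + z + 77/80z²
  so R(z) = 1 + z + 77/80z².

Find x<0 with |R(x)|<1.
x=-0.56: |R|=0.7418
R=1: x+77/80x²=0 ⇒ x=−80/77=-1.0390; min R=1−1/(4·77/80)=0.7403>−1
Confirm numerically:
  x=-0.796: |R|=0.81386 <1
  x=-0.612: |R|=0.74850 <1
  x=-0.557: |R|=0.74161 <1
  x=-1.612: |R|=1.88910 >1
  x=-1.438: |R|=1.55230 >1
  x=-1.376: |R|=1.44637 >1
Stable set (-1.0390, 0).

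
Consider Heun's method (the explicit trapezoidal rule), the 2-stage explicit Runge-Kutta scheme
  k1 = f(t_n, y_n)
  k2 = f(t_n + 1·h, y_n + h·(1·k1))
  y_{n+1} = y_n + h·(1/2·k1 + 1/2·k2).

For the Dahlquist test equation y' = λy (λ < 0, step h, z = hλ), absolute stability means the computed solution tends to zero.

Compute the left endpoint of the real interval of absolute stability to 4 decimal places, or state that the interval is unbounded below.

Set f=λy, z=hλ:
  order 2, 2-stage ⇒ R(z)=1+z+z^2/2
  (e.g. R(-0.84)=0.51280, |R|=0.51280)

Need |R(x)|<1, x<0.
x=-0.84: |R|=0.5128
|R(-2.23)|=1.2565 |R(-1.79)|=0.8121 |R(-0.71)|=0.5421
Bisect:
  x_lo=-2.4679 |R|=1.5774  x_hi=-0.0925 |R|=0.9118
  mid=-1.28018 |R|=0.53925 →hi
  mid=-1.87404 |R|=0.88197 →hi
  mid=-2.17096 |R|=1.18558 →lo
  mid=-2.02250 |R|=1.02275 →lo
  mid=-1.94827 |R|=0.94961 →hi
  mid=-1.98538 |R|=0.98549 →hi
  mid=-2.00394 |R|=1.00395 →lo
  mid=-1.99466 |R|=0.99468 →hi
  mid=-1.99930 |R|=0.99930 →hi
  ...
  [-2.00003,-1.99988] ⇒ x*=-2.0000
Stable set (-2.0000, 0).

z* = -2.0000.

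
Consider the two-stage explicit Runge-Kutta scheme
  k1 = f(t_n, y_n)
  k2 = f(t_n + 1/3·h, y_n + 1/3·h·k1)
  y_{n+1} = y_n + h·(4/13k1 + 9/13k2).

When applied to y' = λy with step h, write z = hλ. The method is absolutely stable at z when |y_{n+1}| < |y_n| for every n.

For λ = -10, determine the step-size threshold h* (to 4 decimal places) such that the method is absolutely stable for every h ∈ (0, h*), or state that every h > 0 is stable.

Set f=λy, z=hλ:
  k1=λy_n ⇒ h·k1=z·y_n;  k2=λ(1+1/3z)y_n ⇒ h·k2=z(1+1/3z)y_n
  y_{n+1}/y_n = 1 + 4/13z + 9/13z(1+1/3z) = 1 + z + 3/13z²
  R(z) = 1 + z + 3/13z².

Solve |R(x)|<1 on ℝ⁻.
x=-1.18: |R|=0.1413
R=1: x+3/13x²=0 ⇒ x=−13/3=-4.3333; min R=1−1/(4·3/13)=-0.0833>−1
Confirm numerically:
  x=-4.204: |R|=0.87453 <1
  x=-3.515: |R|=0.33621 <1
  x=-2.097: |R|=0.08221 <1
  x=-1.737: |R|=0.04073 <1
  x=-4.744: |R|=1.44959 >1
  x=-4.599: |R|=1.28195 >1
  x=-4.527: |R|=1.20232 >1
Interval (-4.3333, 0).

(-4.3333,0); λ=-10 ⇒ h* = (13/3)/10 = 0.4333.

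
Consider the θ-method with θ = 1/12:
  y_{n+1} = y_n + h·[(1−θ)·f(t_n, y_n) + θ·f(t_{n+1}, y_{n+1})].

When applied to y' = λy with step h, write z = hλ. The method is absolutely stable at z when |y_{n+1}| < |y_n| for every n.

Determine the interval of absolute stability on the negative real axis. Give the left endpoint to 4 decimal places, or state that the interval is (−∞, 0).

z∈(-2.4000,0).

Test eqn y'=λy, z=hλ:
  y_{n+1} = y_n + z·[11/12·y_n + 1/12·y_{n+1}] ⇒ (1 − 1/12z)y_{n+1} = (1 + 11/12z)y_n
  so R(z) = (1 + 11/12z)/(1 − 1/12z).

Boundary: |R(x)|=1, x<0.
x=-1.42: |R|=0.2697
R=−1: 1+11/12x = −1+1/12x ⇒ -5/6x=2 ⇒ x=2/(-5/6)=-2.4000
Confirm numerically:
  x=-2.338: |R|=0.95676 <1
  x=-2.051: |R|=0.75162 <1
  x=-1.539: |R|=0.36406 <1
  x=-1.204: |R|=0.09421 <1
  x=-2.586: |R|=1.12752 >1
  x=-2.554: |R|=1.10581 >1
Interval (-2.4000, 0).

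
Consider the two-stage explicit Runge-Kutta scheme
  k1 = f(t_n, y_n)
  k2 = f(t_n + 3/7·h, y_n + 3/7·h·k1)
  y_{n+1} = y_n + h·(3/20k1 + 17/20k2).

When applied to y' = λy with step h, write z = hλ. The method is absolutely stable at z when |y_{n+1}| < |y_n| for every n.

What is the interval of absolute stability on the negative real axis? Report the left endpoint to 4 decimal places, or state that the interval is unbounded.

Test eqn y'=λy, z=hλ:
  k1=λy_n ⇒ h·k1=z·y_n;  k2=λ(1+3/7z)y_n ⇒ h·k2=z(1+3/7z)y_n
  y_{n+1}/y_n = 1 + 3/20z + 17/20z(1+3/7z) = 1 + z + 51/140z²
  R(z) = 1 + z + 51/140z².

Need |R(x)|<1, x<0.
x=-1.24: |R|=0.3201
R=1: x+51/140x²=0 ⇒ x=−140/51=-2.7451; min R=1−1/(4·51/140)=0.3137>−1
Confirm numerically:
  x=-2.576: |R|=0.84132 <1
  x=-2.300: |R|=0.62707 <1
  x=-1.581: |R|=0.32955 <1
  x=-1.435: |R|=0.31515 <1
  x=-3.258: |R|=1.60873 >1
  x=-3.196: |R|=1.52497 >1
  x=-2.805: |R|=1.06121 >1
Interval (-2.7451, 0).

z∈(-2.7451,0).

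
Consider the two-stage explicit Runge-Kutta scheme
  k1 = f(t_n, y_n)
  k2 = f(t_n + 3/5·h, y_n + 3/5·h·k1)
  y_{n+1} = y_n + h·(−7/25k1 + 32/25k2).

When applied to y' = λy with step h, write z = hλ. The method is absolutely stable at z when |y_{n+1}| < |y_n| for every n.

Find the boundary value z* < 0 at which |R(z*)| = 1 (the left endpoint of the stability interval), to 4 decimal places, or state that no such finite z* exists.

Set f=λy, z=hλ:
  k1=λy_n ⇒ h·k1=z·y_n;  k2=λ(1+3/5z)y_n ⇒ h·k2=z(1+3/5z)y_n
  y_{n+1}/y_n = 1 − 7/25z + 32/25z(1+3/5z) = 1 + z + 96/125z²
  Hence R(z) = 1 + z + 96/125z².

Need |R(x)|<1, x<0.
x=-1.46: |R|=1.1771
R=1: x+96/125x²=0 ⇒ x=−125/96=-1.3021; min R=1−1/(4·96/125)=0.6745>−1
Confirm numerically:
  x=-1.207: |R|=0.91186 <1
  x=-1.090: |R|=0.82246 <1
  x=-0.959: |R|=0.74732 <1
  x=-0.909: |R|=0.72558 <1
  x=-1.754: |R|=1.60876 >1
  x=-1.619: |R|=1.39405 >1
Stable set (-1.3021, 0).

left endpoint -1.3021.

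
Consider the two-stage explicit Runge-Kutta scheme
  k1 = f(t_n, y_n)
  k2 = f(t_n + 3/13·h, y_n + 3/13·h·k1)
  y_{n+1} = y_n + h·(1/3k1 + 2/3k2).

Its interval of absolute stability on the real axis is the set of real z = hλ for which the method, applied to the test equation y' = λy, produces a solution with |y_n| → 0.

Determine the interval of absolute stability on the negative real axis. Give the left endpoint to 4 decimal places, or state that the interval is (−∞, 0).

With y'=λy (z=hλ):
  k1=λy_n ⇒ h·k1=z·y_n;  k2=λ(1+3/13z)y_n ⇒ h·k2=z(1+3/13z)y_n
  y_{n+1}/y_n = 1 + 1/3z + 2/3z(1+3/13z) = 1 + z + 2/13z²
  ⇒ R(z) = 1 + z + 2/13z².

Boundary: |R(x)|=1, x<0.
x=-1.22: |R|=0.0090
R=1: x+2/13x²=0 ⇒ x=−13/2=-6.5000; min R=1−1/(4·2/13)=-0.6250>−1
Confirm numerically:
  x=-5.093: |R|=0.10244 <1
  x=-4.781: |R|=0.26439 <1
  x=-2.937: |R|=0.60993 <1
  x=-6.888: |R|=1.41116 >1
  x=-6.856: |R|=1.37550 >1
  x=-6.561: |R|=1.06157 >1
Stable set (-6.5000, 0).

z∈(-6.5000,0).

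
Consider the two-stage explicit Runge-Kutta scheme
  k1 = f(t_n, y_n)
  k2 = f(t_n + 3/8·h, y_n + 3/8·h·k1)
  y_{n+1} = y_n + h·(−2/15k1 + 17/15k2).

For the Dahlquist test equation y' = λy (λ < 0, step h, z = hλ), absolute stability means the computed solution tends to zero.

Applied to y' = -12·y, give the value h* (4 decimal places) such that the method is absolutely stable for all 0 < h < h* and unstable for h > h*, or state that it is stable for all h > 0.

On y'=λy, z=hλ:
  k1=λy_n ⇒ h·k1=z·y_n;  k2=λ(1+3/8z)y_n ⇒ h·k2=z(1+3/8z)y_n
  y_{n+1}/y_n = 1 − 2/15z + 17/15z(1+3/8z) = 1 + z + 17/40z²
  ⇒ R(z) = 1 + z + 17/40z².

Solve |R(x)|<1 on ℝ⁻.
x=-1.05: |R|=0.4186
R=1: x+17/40x²=0 ⇒ x=−40/17=-2.3529; min R=1−1/(4·17/40)=0.4118>−1
Confirm numerically:
  x=-1.537: |R|=0.46701 <1
  x=-1.419: |R|=0.43676 <1
  x=-1.256: |R|=0.41445 <1
  x=-2.638: |R|=1.31959 >1
  x=-2.550: |R|=1.21356 >1
So |R|<1 on (-2.3529, 0).

(-2.3529,0); λ=-12 ⇒ h* = (40/17)/12 = 0.1961.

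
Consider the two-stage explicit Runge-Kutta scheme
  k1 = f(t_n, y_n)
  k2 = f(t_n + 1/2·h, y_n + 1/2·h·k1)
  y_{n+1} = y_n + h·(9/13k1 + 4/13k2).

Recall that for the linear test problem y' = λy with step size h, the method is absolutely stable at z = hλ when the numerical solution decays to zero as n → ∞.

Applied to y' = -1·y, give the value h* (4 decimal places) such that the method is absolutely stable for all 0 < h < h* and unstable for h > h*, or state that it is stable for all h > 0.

(-6.5000,0); λ=-1 ⇒ h* = (13/2)/1 = 6.5000.

With y'=λy (z=hλ):
  k1=λy_n ⇒ h·k1=z·y_n;  k2=λ(1+1/2z)y_n ⇒ h·k2=z(1+1/2z)y_n
  y_{n+1}/y_n = 1 + 9/13z + 4/13z(1+1/2z) = 1 + z + 2/13z²
  R(z) = 1 + z + 2/13z².

Need |R(x)|<1, x<0.
x=-1.66: |R|=0.2361
R=1: x+2/13x²=0 ⇒ x=−13/2=-6.5000; min R=1−1/(4·2/13)=-0.6250>−1
Confirm numerically:
  x=-5.972: |R|=0.51489 <1
  x=-5.209: |R|=0.03459 <1
  x=-3.887: |R|=0.56257 <1
  x=-2.627: |R|=0.56529 <1
  x=-6.973: |R|=1.50742 >1
  x=-6.740: |R|=1.24886 >1
Stable set (-6.5000, 0).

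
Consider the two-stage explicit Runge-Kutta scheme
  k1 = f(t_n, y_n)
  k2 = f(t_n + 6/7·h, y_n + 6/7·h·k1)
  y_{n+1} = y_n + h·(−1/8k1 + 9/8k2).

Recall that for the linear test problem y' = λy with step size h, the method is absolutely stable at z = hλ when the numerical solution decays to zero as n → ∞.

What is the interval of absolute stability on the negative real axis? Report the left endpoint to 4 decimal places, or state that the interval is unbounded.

z∈(-1.0370,0).

Test eqn y'=λy, z=hλ:
  k1=λy_n ⇒ h·k1=z·y_n;  k2=λ(1+6/7z)y_n ⇒ h·k2=z(1+6/7z)y_n
  y_{n+1}/y_n = 1 − 1/8z + 9/8z(1+6/7z) = 1 + z + 27/28z²
  R(z) = 1 + z + 27/28z².

Solve |R(x)|<1 on ℝ⁻.
x=-1.5: |R|=1.6696
R=1: x+27/28x²=0 ⇒ x=−28/27=-1.0370; min R=1−1/(4·27/28)=0.7407>−1
Confirm numerically:
  x=-0.999: |R|=0.96336 <1
  x=-0.724: |R|=0.78146 <1
  x=-0.681: |R|=0.76620 <1
  x=-1.284: |R|=1.30578 >1
  x=-1.228: |R|=1.22613 >1
  x=-1.116: |R|=1.08498 >1
Stable set (-1.0370, 0).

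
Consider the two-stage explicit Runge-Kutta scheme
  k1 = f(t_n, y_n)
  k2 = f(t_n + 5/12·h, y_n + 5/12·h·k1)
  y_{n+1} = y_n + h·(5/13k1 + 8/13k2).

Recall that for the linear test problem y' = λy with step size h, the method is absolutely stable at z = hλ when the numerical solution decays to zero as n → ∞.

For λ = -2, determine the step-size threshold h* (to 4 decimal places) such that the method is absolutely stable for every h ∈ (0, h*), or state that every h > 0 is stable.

Set f=λy, z=hλ:
  k1=λy_n ⇒ h·k1=z·y_n;  k2=λ(1+5/12z)y_n ⇒ h·k2=z(1+5/12z)y_n
  y_{n+1}/y_n = 1 + 5/13z + 8/13z(1+5/12z) = 1 + z + 10/39z²
  so R(z) = 1 + z + 10/39z².

Find x<0 with |R(x)|<1.
x=-1.26: |R|=0.1471
R=1: x+10/39x²=0 ⇒ x=−39/10=-3.9000; min R=1−1/(4·10/39)=0.0250>−1
Confirm numerically:
  x=-3.052: |R|=0.33639 <1
  x=-2.661: |R|=0.15462 <1
  x=-2.654: |R|=0.15208 <1
  x=-2.060: |R|=0.02810 <1
  x=-4.414: |R|=1.58174 >1
  x=-4.358: |R|=1.51179 >1
  x=-4.291: |R|=1.43020 >1
So |R|<1 on (-3.9000, 0).

(-3.9000,0); λ=-2 ⇒ h* = (39/10)/2 = 1.9500.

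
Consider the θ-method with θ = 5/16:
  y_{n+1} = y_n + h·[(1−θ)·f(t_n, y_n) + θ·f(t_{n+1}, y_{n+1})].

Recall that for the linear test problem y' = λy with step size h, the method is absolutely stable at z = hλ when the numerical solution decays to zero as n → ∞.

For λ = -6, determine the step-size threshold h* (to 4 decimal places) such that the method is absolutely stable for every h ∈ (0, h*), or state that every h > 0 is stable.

Test eqn y'=λy, z=hλ:
  y_{n+1} = y_n + z·[11/16·y_n + 5/16·y_{n+1}] ⇒ (1 − 5/16z)y_{n+1} = (1 + 11/16z)y_n
  Hence R(z) = (1 + 11/16z)/(1 − 5/16z).

Find x<0 with |R(x)|<1.
x=-0.67: |R|=0.4460
R=−1: 1+11/16x = −1+5/16x ⇒ -3/8x=2 ⇒ x=2/(-3/8)=-5.3333
Confirm numerically:
  x=-4.871: |R|=0.93126 <1
  x=-4.207: |R|=0.81752 <1
  x=-3.712: |R|=0.71852 <1
  x=-3.094: |R|=0.57305 <1
  x=-5.533: |R|=1.02744 >1
  x=-5.475: |R|=1.01960 >1
  x=-5.390: |R|=1.00792 >1
Interval (-5.3333, 0).

(-5.3333,0); λ=-6 ⇒ h* = (16/3)/6 = 0.8889.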